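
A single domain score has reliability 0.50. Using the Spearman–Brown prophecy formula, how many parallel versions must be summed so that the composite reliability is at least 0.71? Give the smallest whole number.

k ≥ ρ*(1−ρ₁)/(ρ₁(1−ρ*)) = 0.71·0.50 / (0.50·0.29) = 2.448.
Smallest integer k = 3.

3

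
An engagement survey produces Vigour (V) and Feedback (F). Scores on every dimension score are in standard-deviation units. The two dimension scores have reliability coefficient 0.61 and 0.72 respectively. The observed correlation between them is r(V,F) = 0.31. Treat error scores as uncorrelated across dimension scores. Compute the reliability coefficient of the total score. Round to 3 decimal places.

0.744

Var(V+F) = 2 + 2·[0.31] = 2 + 0.62 = 2.62.
Because errors are independent across components, Cov(Tᵢ,Tⱼ) = Cov(Xᵢ,Xⱼ); the off-diagonal part of the true-score variance is the same as above.
True-score variance = [0.61 + 0.72] + 0.62 = 1.33 + 0.62 = 1.95.
Reliability = 1.95 / 2.62 = 0.744.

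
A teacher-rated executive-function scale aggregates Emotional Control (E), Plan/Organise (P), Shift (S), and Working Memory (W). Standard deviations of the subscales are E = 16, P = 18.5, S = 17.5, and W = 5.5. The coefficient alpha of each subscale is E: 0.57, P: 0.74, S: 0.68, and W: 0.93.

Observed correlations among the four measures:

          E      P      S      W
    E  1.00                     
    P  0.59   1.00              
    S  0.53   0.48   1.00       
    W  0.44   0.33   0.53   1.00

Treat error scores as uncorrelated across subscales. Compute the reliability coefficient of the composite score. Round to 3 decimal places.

Var(E+P+S+W) = 16² + 18.5² + 17.5² + 5.5² + 2·[16·18.5·0.59 + 16·17.5·0.53 + 16·5.5·0.44 + 18.5·17.5·0.48 + 18.5·5.5·0.33 + 17.5·5.5·0.53] = 934.75 + 1203.5 = 2138.25.
With uncorrelated errors the cross-covariances are all true-score covariance, so they carry over unchanged; only the diagonal terms shrink to ρᵢσᵢ².
True-score variance = [16²·0.57 + 18.5²·0.74 + 17.5²·0.68 + 5.5²·0.93] + 1203.5 = 635.567 + 1203.5 = 1839.07.
Reliability = 1839.07 / 2138.25 = 0.860.

0.860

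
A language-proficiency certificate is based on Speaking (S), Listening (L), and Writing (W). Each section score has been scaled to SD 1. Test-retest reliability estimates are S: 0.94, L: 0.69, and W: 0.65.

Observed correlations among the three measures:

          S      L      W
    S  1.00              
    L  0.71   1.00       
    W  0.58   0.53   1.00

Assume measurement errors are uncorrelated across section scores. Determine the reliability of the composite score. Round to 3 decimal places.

Var(S+L+W) = 3 + 2·[0.71 + 0.58 + 0.53] = 3 + 3.64 = 6.64.
Because errors are independent across components, Cov(Tᵢ,Tⱼ) = Cov(Xᵢ,Xⱼ); the off-diagonal part of the true-score variance is the same as above.
True-score variance = [0.94 + 0.69 + 0.65] + 3.64 = 2.28 + 3.64 = 5.92.
Reliability = 5.92 / 6.64 = 0.892.

0.892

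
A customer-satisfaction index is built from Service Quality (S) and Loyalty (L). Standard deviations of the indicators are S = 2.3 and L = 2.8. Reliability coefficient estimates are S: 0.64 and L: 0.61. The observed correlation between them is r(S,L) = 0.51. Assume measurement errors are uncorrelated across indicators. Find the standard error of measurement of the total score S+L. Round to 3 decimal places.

Var(total) = 13.13 + 6.5688 = 19.6988.
True-score variance = 8.168 + 6.5688 = 14.7368, so reliability = 0.7481.
Error variance = 19.6988 − 14.7368 = 4.962; SEM = √4.962 = 2.228.

2.228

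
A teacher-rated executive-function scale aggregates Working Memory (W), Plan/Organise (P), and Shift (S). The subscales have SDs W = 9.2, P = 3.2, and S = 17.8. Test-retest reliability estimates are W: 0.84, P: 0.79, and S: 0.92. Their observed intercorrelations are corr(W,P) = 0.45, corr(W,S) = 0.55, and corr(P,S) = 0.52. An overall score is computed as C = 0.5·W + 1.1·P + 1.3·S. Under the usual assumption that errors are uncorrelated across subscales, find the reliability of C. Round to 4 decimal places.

Var(C) = 0.5²·9.2² + 1.1²·3.2² + 1.3²·17.8² + 2·[0.55·9.2·3.2·0.45 + 0.65·9.2·17.8·0.55 + 1.43·3.2·17.8·0.52] = 569.01 + 216.372 = 785.382.
Because errors are independent across components, Cov(Tᵢ,Tⱼ) = Cov(Xᵢ,Xⱼ); the off-diagonal part of the true-score variance is the same as above.
True-score variance = [0.5²·9.2²·0.84 + 1.1²·3.2²·0.79 + 1.3²·17.8²·0.92] + 216.372 = 520.186 + 216.372 = 736.558.
Reliability = 736.558 / 785.382 = 0.9378.

0.9378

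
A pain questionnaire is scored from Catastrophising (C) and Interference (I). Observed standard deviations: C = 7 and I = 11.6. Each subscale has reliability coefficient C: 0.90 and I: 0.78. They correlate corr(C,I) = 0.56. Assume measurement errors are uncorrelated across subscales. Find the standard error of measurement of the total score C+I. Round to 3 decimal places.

5.874

Var(total) = 183.56 + 90.944 = 274.504.
True-score variance = 149.057 + 90.944 = 240.001, so reliability = 0.8743.
Error variance = 274.504 − 240.001 = 34.5032; SEM = √34.5032 = 5.874.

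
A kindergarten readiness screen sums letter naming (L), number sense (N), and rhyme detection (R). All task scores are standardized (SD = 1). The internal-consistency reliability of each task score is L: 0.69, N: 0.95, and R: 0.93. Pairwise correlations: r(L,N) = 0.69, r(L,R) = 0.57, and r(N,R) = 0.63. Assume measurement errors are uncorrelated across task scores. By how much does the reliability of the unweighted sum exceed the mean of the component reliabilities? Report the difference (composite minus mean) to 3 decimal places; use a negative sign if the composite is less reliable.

0.080

Var(sum) = 3 + 3.78 = 6.78; true-score variance = 2.57 + 3.78 = 6.35; composite reliability = 0.9366.
Mean component reliability = 0.8567.
Difference = 0.9366 − 0.8567 = 0.080.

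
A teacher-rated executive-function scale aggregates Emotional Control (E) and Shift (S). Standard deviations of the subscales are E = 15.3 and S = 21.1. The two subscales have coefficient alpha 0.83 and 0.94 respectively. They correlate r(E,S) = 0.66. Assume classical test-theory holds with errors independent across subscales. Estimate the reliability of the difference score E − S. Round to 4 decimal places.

0.7373

Var(E−S) = 15.3² + 21.1² − 2·15.3·21.1·0.66 = 679.3 − 426.136 = 253.164.
Under uncorrelated errors the observed covariances equal the true-score covariances, so only the own-variance terms attenuate.
True-score variance = [15.3²·0.83 + 21.1²·0.94] − 426.136 = 612.792 − 426.136 = 186.656.
Reliability = 186.656 / 253.164 = 0.7373.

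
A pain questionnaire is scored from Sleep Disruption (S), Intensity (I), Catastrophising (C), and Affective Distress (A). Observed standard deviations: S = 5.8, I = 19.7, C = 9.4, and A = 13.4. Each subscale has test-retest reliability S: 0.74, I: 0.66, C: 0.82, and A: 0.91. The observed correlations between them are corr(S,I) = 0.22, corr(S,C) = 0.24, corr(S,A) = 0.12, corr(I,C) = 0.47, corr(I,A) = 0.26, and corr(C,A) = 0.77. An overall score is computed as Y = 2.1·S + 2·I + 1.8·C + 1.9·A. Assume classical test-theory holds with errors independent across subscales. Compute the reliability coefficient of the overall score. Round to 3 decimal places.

Var(Y) = 2.1²·5.8² + 2²·19.7² + 1.8²·9.4² + 1.9²·13.4² + 2·[4.2·5.8·19.7·0.22 + 3.78·5.8·9.4·0.24 + 3.99·5.8·13.4·0.12 + 3.6·19.7·9.4·0.47 + 3.8·19.7·13.4·0.26 + 3.42·9.4·13.4·0.77] = 2635.21 + 2196.18 = 4831.39.
Under uncorrelated errors the observed covariances equal the true-score covariances, so only the own-variance terms attenuate.
True-score variance = [2.1²·5.8²·0.74 + 2²·19.7²·0.66 + 1.8²·9.4²·0.82 + 1.9²·13.4²·0.91] + 2196.18 = 1958.97 + 2196.18 = 4155.14.
Reliability = 4155.14 / 4831.39 = 0.860.

0.860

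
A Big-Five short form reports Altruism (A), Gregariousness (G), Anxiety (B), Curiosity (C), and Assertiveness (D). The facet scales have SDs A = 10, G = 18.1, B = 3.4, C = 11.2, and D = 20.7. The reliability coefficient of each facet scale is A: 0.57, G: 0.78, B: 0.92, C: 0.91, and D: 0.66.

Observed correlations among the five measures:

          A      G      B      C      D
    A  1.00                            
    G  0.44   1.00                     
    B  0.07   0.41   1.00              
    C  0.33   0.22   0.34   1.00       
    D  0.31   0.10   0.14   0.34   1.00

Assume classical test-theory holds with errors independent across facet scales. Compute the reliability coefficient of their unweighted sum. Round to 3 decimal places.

0.846

Var(A+G+B+C+D) = 10² + 18.1² + 3.4² + 11.2² + 20.7² + 2·[10·18.1·0.44 + 10·3.4·0.07 + 10·11.2·0.33 + 10·20.7·0.31 + 18.1·3.4·0.41 + 18.1·11.2·0.22 + 18.1·20.7·0.10 + 3.4·11.2·0.34 + 3.4·20.7·0.14 + 11.2·20.7·0.34] = 993.1 + 784.146 = 1777.25.
Because errors are independent across components, Cov(Tᵢ,Tⱼ) = Cov(Xᵢ,Xⱼ); the off-diagonal part of the true-score variance is the same as above.
True-score variance = [10²·0.57 + 18.1²·0.78 + 3.4²·0.92 + 11.2²·0.91 + 20.7²·0.66] + 784.146 = 720.125 + 784.146 = 1504.27.
Reliability = 1504.27 / 1777.25 = 0.846.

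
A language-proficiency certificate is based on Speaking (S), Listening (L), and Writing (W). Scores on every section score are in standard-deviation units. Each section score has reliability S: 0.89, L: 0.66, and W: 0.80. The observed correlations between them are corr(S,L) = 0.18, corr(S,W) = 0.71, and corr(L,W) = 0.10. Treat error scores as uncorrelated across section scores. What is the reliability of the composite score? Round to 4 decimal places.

0.8695

Var(S+L+W) = 3 + 2·[0.18 + 0.71 + 0.10] = 3 + 1.98 = 4.98.
With uncorrelated errors the cross-covariances are all true-score covariance, so they carry over unchanged; only the diagonal terms shrink to ρᵢσᵢ².
True-score variance = [0.89 + 0.66 + 0.80] + 1.98 = 2.35 + 1.98 = 4.33.
Reliability = 4.33 / 4.98 = 0.8695.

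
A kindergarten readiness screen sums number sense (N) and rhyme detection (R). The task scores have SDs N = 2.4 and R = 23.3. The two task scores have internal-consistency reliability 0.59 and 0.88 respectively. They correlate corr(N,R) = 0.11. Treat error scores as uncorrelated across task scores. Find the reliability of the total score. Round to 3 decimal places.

Var(N+R) = 2.4² + 23.3² + 2·[2.4·23.3·0.11] = 548.65 + 12.3024 = 560.952.
Because errors are independent across components, Cov(Tᵢ,Tⱼ) = Cov(Xᵢ,Xⱼ); the off-diagonal part of the true-score variance is the same as above.
True-score variance = [2.4²·0.59 + 23.3²·0.88] + 12.3024 = 481.142 + 12.3024 = 493.444.
Reliability = 493.444 / 560.952 = 0.880.

0.880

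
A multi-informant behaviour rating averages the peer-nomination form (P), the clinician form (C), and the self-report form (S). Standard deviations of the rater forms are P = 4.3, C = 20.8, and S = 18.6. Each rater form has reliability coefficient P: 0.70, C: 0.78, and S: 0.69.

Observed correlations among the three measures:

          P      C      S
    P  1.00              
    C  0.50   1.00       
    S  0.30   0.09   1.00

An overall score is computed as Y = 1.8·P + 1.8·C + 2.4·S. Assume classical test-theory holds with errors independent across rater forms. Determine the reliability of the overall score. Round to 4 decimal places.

0.7780

Var(Y) = 1.8²·4.3² + 1.8²·20.8² + 2.4²·18.6² + 2·[3.24·4.3·20.8·0.50 + 4.32·4.3·18.6·0.30 + 4.32·20.8·18.6·0.09] = 3454.39 + 797.932 = 4252.32.
Under uncorrelated errors the observed covariances equal the true-score covariances, so only the own-variance terms attenuate.
True-score variance = [1.8²·4.3²·0.70 + 1.8²·20.8²·0.78 + 2.4²·18.6²·0.69] + 797.932 = 2510.29 + 797.932 = 3308.22.
Reliability = 3308.22 / 4252.32 = 0.7780.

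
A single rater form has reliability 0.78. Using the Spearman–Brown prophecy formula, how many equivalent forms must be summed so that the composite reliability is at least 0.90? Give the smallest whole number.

k ≥ ρ*(1−ρ₁)/(ρ₁(1−ρ*)) = 0.90·0.22 / (0.78·0.10) = 2.538.
Smallest integer k = 3.

3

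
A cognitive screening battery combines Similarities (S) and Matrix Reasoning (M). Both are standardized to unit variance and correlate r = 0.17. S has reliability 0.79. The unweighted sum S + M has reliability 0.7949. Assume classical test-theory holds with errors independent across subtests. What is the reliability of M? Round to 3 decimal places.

0.730

Var(S+M) = 2 + 2·0.17 = 2.340.
True-score variance = ρ_S + ρ_M + 2·0.17, so 0.7949 = (0.79 + ρ_M + 0.34) / 2.340.
ρ_M = 0.7949·2.340 − 0.79 − 0.34 = 0.730.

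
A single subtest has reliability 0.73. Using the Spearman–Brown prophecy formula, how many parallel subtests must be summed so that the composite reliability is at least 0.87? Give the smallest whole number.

3

k ≥ ρ*(1−ρ₁)/(ρ₁(1−ρ*)) = 0.87·0.27 / (0.73·0.13) = 2.475.
Smallest integer k = 3.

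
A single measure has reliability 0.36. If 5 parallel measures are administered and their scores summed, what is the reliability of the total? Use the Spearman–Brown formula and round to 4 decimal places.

ρ_k = kρ / (1 + (k−1)ρ) = 5·0.36 / (1 + 4·0.36) = 1.800 / 2.440 = 0.7377.

0.7377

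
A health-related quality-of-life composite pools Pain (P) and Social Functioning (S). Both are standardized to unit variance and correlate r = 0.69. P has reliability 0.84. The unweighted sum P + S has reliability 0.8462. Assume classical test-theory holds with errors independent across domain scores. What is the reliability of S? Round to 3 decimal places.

0.640

Var(P+S) = 2 + 2·0.69 = 3.380.
True-score variance = ρ_P + ρ_S + 2·0.69, so 0.8462 = (0.84 + ρ_S + 1.38) / 3.380.
ρ_S = 0.8462·3.380 − 0.84 − 1.38 = 0.640.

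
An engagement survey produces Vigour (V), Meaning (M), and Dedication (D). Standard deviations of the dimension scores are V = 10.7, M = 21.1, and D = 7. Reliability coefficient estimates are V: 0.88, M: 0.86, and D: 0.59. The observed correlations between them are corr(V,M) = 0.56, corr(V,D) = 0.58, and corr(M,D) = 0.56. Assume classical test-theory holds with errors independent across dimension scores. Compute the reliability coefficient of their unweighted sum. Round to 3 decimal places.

0.914

Var(V+M+D) = 10.7² + 21.1² + 7² + 2·[10.7·21.1·0.56 + 10.7·7·0.58 + 21.1·7·0.56] = 608.7 + 505.17 = 1113.87.
Under uncorrelated errors the observed covariances equal the true-score covariances, so only the own-variance terms attenuate.
True-score variance = [10.7²·0.88 + 21.1²·0.86 + 7²·0.59] + 505.17 = 512.542 + 505.17 = 1017.71.
Reliability = 1017.71 / 1113.87 = 0.914.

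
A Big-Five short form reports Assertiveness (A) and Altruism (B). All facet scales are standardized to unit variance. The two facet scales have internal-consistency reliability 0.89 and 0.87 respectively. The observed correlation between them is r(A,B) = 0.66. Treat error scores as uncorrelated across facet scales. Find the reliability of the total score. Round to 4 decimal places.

Var(A+B) = 2 + 2·[0.66] = 2 + 1.32 = 3.32.
With uncorrelated errors the cross-covariances are all true-score covariance, so they carry over unchanged; only the diagonal terms shrink to ρᵢσᵢ².
True-score variance = [0.89 + 0.87] + 1.32 = 1.76 + 1.32 = 3.08.
Reliability = 3.08 / 3.32 = 0.9277.

0.9277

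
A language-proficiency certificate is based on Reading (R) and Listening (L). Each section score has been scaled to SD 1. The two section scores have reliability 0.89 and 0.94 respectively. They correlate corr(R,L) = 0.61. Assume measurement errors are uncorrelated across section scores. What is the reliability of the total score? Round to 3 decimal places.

Var(R+L) = 2 + 2·[0.61] = 2 + 1.22 = 3.22.
Under uncorrelated errors the observed covariances equal the true-score covariances, so only the own-variance terms attenuate.
True-score variance = [0.89 + 0.94] + 1.22 = 1.83 + 1.22 = 3.05.
Reliability = 3.05 / 3.22 = 0.947.

0.947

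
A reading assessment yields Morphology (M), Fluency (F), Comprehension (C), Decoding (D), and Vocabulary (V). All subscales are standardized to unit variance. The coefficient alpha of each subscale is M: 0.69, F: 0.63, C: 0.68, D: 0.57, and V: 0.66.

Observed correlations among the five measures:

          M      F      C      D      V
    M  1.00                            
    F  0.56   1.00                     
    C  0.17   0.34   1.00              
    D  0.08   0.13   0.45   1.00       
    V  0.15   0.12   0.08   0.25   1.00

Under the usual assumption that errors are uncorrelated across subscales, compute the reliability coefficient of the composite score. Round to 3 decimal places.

Var(M+F+C+D+V) = 5 + 2·[0.56 + 0.17 + 0.08 + 0.15 + 0.34 + 0.13 + 0.12 + 0.45 + 0.08 + 0.25] = 5 + 4.66 = 9.66.
Because errors are independent across components, Cov(Tᵢ,Tⱼ) = Cov(Xᵢ,Xⱼ); the off-diagonal part of the true-score variance is the same as above.
True-score variance = [0.69 + 0.63 + 0.68 + 0.57 + 0.66] + 4.66 = 3.23 + 4.66 = 7.89.
Reliability = 7.89 / 9.66 = 0.817.

0.817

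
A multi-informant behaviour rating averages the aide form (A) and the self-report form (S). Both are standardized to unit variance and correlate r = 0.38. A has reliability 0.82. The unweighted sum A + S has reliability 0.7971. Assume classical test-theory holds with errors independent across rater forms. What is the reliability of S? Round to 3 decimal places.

Var(A+S) = 2 + 2·0.38 = 2.760.
True-score variance = ρ_A + ρ_S + 2·0.38, so 0.7971 = (0.82 + ρ_S + 0.76) / 2.760.
ρ_S = 0.7971·2.760 − 0.82 − 0.76 = 0.620.

0.620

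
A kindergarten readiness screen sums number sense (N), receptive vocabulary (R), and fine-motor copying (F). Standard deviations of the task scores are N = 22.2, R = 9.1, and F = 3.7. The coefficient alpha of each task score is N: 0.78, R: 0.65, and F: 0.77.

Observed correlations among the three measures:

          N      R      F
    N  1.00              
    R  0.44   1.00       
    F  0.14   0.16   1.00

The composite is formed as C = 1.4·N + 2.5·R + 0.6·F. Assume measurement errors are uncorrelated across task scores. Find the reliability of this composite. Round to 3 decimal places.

Var(C) = 1.4²·22.2² + 2.5²·9.1² + 0.6²·3.7² + 2·[3.5·22.2·9.1·0.44 + 0.84·22.2·3.7·0.14 + 1.5·9.1·3.7·0.16] = 1488.46 + 657.703 = 2146.16.
Because errors are independent across components, Cov(Tᵢ,Tⱼ) = Cov(Xᵢ,Xⱼ); the off-diagonal part of the true-score variance is the same as above.
True-score variance = [1.4²·22.2²·0.78 + 2.5²·9.1²·0.65 + 0.6²·3.7²·0.77] + 657.703 = 1093.66 + 657.703 = 1751.37.
Reliability = 1751.37 / 2146.16 = 0.816.

0.816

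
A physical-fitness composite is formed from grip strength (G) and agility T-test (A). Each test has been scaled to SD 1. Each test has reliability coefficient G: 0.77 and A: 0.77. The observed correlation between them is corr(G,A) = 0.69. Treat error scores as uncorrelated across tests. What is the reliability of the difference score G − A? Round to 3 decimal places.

0.258

Var(G−A) = 1 + 1 − 2·0.69 = 2 − 1.38 = 0.62.
Under uncorrelated errors the observed covariances equal the true-score covariances, so only the own-variance terms attenuate.
True-score variance = [0.77 + 0.77] − 1.38 = 1.54 − 1.38 = 0.16.
Reliability = 0.16 / 0.62 = 0.258.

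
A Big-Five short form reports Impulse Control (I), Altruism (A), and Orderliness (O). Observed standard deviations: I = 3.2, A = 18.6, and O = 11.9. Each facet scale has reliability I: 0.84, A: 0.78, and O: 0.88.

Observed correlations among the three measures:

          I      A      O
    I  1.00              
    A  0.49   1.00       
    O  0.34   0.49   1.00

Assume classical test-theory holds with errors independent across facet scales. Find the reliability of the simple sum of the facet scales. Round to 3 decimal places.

0.881

Var(I+A+O) = 3.2² + 18.6² + 11.9² + 2·[3.2·18.6·0.49 + 3.2·11.9·0.34 + 18.6·11.9·0.49] = 497.81 + 301.137 = 798.947.
With uncorrelated errors the cross-covariances are all true-score covariance, so they carry over unchanged; only the diagonal terms shrink to ρᵢσᵢ².
True-score variance = [3.2²·0.84 + 18.6²·0.78 + 11.9²·0.88] + 301.137 = 403.067 + 301.137 = 704.204.
Reliability = 704.204 / 798.947 = 0.881.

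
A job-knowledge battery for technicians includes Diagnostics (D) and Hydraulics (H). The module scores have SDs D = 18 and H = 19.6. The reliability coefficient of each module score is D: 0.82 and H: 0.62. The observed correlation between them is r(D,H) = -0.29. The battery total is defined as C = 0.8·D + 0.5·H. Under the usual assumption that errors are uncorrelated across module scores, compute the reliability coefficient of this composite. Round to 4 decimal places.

0.6668

Var(C) = 0.8²·18² + 0.5²·19.6² + 2·[0.4·18·19.6·(-0.29)] = 303.4 − 81.8496 = 221.55.
With uncorrelated errors the cross-covariances are all true-score covariance, so they carry over unchanged; only the diagonal terms shrink to ρᵢσᵢ².
True-score variance = [0.8²·18²·0.82 + 0.5²·19.6²·0.62] − 81.8496 = 229.58 − 81.8496 = 147.73.
Reliability = 147.73 / 221.55 = 0.6668.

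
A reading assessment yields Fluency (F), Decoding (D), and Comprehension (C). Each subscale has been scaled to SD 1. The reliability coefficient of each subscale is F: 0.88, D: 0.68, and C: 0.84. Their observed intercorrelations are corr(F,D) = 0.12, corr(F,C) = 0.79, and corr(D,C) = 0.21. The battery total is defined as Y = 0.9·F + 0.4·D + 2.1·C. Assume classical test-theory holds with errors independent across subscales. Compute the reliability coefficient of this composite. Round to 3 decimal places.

0.903

Var(Y) = 0.9² + 0.4² + 2.1² + 2·[0.36·0.12 + 1.89·0.79 + 0.84·0.21] = 5.38 + 3.4254 = 8.8054.
With uncorrelated errors the cross-covariances are all true-score covariance, so they carry over unchanged; only the diagonal terms shrink to ρᵢσᵢ².
True-score variance = [0.9²·0.88 + 0.4²·0.68 + 2.1²·0.84] + 3.4254 = 4.526 + 3.4254 = 7.9514.
Reliability = 7.9514 / 8.8054 = 0.903.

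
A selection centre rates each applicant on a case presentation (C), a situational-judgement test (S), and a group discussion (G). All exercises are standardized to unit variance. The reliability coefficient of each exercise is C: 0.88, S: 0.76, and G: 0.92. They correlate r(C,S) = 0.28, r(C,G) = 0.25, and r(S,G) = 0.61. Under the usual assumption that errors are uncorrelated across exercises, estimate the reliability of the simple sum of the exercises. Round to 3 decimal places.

0.917

Var(C+S+G) = 3 + 2·[0.28 + 0.25 + 0.61] = 3 + 2.28 = 5.28.
With uncorrelated errors the cross-covariances are all true-score covariance, so they carry over unchanged; only the diagonal terms shrink to ρᵢσᵢ².
True-score variance = [0.88 + 0.76 + 0.92] + 2.28 = 2.56 + 2.28 = 4.84.
Reliability = 4.84 / 5.28 = 0.917.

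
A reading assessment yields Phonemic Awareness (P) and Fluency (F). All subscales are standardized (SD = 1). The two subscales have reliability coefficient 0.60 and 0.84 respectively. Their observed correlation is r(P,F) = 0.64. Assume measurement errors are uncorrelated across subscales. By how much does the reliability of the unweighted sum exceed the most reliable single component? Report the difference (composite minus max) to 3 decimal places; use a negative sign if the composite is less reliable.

Var(sum) = 2 + 1.28 = 3.28; true-score variance = 1.44 + 1.28 = 2.72; composite reliability = 0.8293.
Max component reliability = 0.8400.
Difference = 0.8293 − 0.8400 = -0.011.

-0.011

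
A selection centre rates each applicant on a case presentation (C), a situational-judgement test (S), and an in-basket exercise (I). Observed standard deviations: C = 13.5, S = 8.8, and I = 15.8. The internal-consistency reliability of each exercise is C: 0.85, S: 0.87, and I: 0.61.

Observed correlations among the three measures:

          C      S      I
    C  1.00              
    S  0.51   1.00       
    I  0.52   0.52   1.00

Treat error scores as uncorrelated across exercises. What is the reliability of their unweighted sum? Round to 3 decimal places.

Var(C+S+I) = 13.5² + 8.8² + 15.8² + 2·[13.5·8.8·0.51 + 13.5·15.8·0.52 + 8.8·15.8·0.52] = 509.33 + 487.61 = 996.94.
With uncorrelated errors the cross-covariances are all true-score covariance, so they carry over unchanged; only the diagonal terms shrink to ρᵢσᵢ².
True-score variance = [13.5²·0.85 + 8.8²·0.87 + 15.8²·0.61] + 487.61 = 374.566 + 487.61 = 862.175.
Reliability = 862.175 / 996.94 = 0.865.

0.865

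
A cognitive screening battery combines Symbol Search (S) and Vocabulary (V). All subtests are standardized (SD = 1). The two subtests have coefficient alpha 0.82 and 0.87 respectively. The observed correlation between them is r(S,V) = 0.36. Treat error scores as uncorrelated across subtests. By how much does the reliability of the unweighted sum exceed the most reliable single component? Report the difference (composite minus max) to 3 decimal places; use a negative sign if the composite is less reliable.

Var(sum) = 2 + 0.72 = 2.72; true-score variance = 1.69 + 0.72 = 2.41; composite reliability = 0.8860.
Max component reliability = 0.8700.
Difference = 0.8860 − 0.8700 = 0.016.

0.016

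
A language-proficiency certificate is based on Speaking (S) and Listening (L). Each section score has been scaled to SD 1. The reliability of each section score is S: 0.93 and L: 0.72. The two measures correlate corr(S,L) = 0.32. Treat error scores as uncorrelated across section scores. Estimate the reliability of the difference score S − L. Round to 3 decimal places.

Var(S−L) = 1 + 1 − 2·0.32 = 2 − 0.64 = 1.36.
Because errors are independent across components, Cov(Tᵢ,Tⱼ) = Cov(Xᵢ,Xⱼ); the off-diagonal part of the true-score variance is the same as above.
True-score variance = [0.93 + 0.72] − 0.64 = 1.65 − 0.64 = 1.01.
Reliability = 1.01 / 1.36 = 0.743.

0.743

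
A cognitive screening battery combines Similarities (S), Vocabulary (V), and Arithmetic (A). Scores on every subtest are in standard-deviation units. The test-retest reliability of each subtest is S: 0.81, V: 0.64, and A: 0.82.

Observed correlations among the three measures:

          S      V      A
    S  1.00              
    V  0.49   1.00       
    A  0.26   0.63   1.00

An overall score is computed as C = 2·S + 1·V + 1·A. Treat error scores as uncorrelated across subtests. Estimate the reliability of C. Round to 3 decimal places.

0.873

Var(C) = 2² + 1 + 1 + 2·[2·0.49 + 2·0.26 + 0.63] = 6 + 4.26 = 10.26.
Under uncorrelated errors the observed covariances equal the true-score covariances, so only the own-variance terms attenuate.
True-score variance = [2²·0.81 + 0.64 + 0.82] + 4.26 = 4.7 + 4.26 = 8.96.
Reliability = 8.96 / 10.26 = 0.873.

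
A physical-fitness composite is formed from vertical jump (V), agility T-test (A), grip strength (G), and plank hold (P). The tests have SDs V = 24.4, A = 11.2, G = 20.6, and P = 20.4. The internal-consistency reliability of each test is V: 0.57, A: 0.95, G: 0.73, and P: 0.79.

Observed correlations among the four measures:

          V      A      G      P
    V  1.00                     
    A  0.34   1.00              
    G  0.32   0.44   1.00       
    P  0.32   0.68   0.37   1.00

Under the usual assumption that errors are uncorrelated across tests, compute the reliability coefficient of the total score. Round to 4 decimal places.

0.8555

Var(V+A+G+P) = 24.4² + 11.2² + 20.6² + 20.4² + 2·[24.4·11.2·0.34 + 24.4·20.6·0.32 + 24.4·20.4·0.32 + 11.2·20.6·0.44 + 11.2·20.4·0.68 + 20.6·20.4·0.37] = 1561.32 + 1650.83 = 3212.15.
Because errors are independent across components, Cov(Tᵢ,Tⱼ) = Cov(Xᵢ,Xⱼ); the off-diagonal part of the true-score variance is the same as above.
True-score variance = [24.4²·0.57 + 11.2²·0.95 + 20.6²·0.73 + 20.4²·0.79] + 1650.83 = 1097.07 + 1650.83 = 2747.9.
Reliability = 2747.9 / 3212.15 = 0.8555.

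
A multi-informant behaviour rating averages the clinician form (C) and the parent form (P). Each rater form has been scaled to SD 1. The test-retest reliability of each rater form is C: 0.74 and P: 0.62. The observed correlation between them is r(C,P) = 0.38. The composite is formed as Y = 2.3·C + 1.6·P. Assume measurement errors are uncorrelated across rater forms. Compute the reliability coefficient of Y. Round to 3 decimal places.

0.779

Var(Y) = 2.3² + 1.6² + 2·[3.68·0.38] = 7.85 + 2.7968 = 10.6468.
Under uncorrelated errors the observed covariances equal the true-score covariances, so only the own-variance terms attenuate.
True-score variance = [2.3²·0.74 + 1.6²·0.62] + 2.7968 = 5.5018 + 2.7968 = 8.2986.
Reliability = 8.2986 / 10.6468 = 0.779.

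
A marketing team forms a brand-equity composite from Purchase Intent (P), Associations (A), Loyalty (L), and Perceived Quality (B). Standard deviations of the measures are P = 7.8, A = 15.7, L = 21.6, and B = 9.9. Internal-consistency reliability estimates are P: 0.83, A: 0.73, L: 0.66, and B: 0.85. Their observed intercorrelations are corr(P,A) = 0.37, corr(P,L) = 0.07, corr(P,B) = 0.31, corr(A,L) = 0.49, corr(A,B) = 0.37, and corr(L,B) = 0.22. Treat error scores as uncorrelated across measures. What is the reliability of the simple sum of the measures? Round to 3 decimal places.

Var(P+A+L+B) = 7.8² + 15.7² + 21.6² + 9.9² + 2·[7.8·15.7·0.37 + 7.8·21.6·0.07 + 7.8·9.9·0.31 + 15.7·21.6·0.49 + 15.7·9.9·0.37 + 21.6·9.9·0.22] = 871.9 + 703.529 = 1575.43.
With uncorrelated errors the cross-covariances are all true-score covariance, so they carry over unchanged; only the diagonal terms shrink to ρᵢσᵢ².
True-score variance = [7.8²·0.83 + 15.7²·0.73 + 21.6²·0.66 + 9.9²·0.85] + 703.529 = 621.673 + 703.529 = 1325.2.
Reliability = 1325.2 / 1575.43 = 0.841.

0.841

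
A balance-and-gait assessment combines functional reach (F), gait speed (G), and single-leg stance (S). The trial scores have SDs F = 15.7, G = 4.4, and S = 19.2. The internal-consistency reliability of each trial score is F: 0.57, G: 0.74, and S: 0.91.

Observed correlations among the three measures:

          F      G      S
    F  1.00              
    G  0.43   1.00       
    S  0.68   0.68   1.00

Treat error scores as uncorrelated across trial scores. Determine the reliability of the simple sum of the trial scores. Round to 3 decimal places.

0.882

Var(F+G+S) = 15.7² + 4.4² + 19.2² + 2·[15.7·4.4·0.43 + 15.7·19.2·0.68 + 4.4·19.2·0.68] = 634.49 + 584.26 = 1218.75.
Under uncorrelated errors the observed covariances equal the true-score covariances, so only the own-variance terms attenuate.
True-score variance = [15.7²·0.57 + 4.4²·0.74 + 19.2²·0.91] + 584.26 = 490.288 + 584.26 = 1074.55.
Reliability = 1074.55 / 1218.75 = 0.882.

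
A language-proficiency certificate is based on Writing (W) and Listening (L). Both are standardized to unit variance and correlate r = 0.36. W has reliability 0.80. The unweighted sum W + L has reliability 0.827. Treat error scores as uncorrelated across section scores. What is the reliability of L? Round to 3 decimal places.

0.729

Var(W+L) = 2 + 2·0.36 = 2.720.
True-score variance = ρ_W + ρ_L + 2·0.36, so 0.827 = (0.80 + ρ_L + 0.72) / 2.720.
ρ_L = 0.827·2.720 − 0.80 − 0.72 = 0.729.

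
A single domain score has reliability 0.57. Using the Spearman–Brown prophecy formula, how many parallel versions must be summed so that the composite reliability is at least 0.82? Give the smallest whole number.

4

k ≥ ρ*(1−ρ₁)/(ρ₁(1−ρ*)) = 0.82·0.43 / (0.57·0.18) = 3.437.
Smallest integer k = 4.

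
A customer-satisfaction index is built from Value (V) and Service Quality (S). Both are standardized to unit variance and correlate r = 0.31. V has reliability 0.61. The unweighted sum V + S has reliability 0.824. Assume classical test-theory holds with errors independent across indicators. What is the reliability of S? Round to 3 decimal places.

Var(V+S) = 2 + 2·0.31 = 2.620.
True-score variance = ρ_V + ρ_S + 2·0.31, so 0.824 = (0.61 + ρ_S + 0.62) / 2.620.
ρ_S = 0.824·2.620 − 0.61 − 0.62 = 0.929.

0.929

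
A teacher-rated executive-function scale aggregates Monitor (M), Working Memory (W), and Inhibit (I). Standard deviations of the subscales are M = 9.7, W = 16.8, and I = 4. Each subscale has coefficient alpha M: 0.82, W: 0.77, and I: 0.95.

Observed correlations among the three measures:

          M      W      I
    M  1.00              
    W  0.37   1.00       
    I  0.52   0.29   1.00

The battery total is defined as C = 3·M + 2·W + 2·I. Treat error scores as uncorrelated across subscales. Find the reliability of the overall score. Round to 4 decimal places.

0.8686

Var(C) = 3²·9.7² + 2²·16.8² + 2²·4² + 2·[6·9.7·16.8·0.37 + 6·9.7·4·0.52 + 4·16.8·4·0.29] = 2039.77 + 1121.56 = 3161.33.
Because errors are independent across components, Cov(Tᵢ,Tⱼ) = Cov(Xᵢ,Xⱼ); the off-diagonal part of the true-score variance is the same as above.
True-score variance = [3²·9.7²·0.82 + 2²·16.8²·0.77 + 2²·4²·0.95] + 1121.56 = 1624.48 + 1121.56 = 2746.04.
Reliability = 2746.04 / 3161.33 = 0.8686.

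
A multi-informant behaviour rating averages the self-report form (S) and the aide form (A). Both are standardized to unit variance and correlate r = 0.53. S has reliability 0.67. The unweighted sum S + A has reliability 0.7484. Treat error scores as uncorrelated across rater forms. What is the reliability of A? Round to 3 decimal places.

Var(S+A) = 2 + 2·0.53 = 3.060.
True-score variance = ρ_S + ρ_A + 2·0.53, so 0.7484 = (0.67 + ρ_A + 1.06) / 3.060.
ρ_A = 0.7484·3.060 − 0.67 − 1.06 = 0.560.

0.560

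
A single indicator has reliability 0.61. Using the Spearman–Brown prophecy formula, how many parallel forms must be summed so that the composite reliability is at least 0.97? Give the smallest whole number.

k ≥ ρ*(1−ρ₁)/(ρ₁(1−ρ*)) = 0.97·0.39 / (0.61·0.03) = 20.672.
Smallest integer k = 21.

21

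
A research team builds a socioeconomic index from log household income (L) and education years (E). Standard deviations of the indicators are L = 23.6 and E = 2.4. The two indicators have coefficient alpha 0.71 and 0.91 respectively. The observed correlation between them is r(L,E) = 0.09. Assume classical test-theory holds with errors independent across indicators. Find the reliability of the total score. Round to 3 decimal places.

0.717

Var(L+E) = 23.6² + 2.4² + 2·[23.6·2.4·0.09] = 562.72 + 10.1952 = 572.915.
Under uncorrelated errors the observed covariances equal the true-score covariances, so only the own-variance terms attenuate.
True-score variance = [23.6²·0.71 + 2.4²·0.91] + 10.1952 = 400.683 + 10.1952 = 410.878.
Reliability = 410.878 / 572.915 = 0.717.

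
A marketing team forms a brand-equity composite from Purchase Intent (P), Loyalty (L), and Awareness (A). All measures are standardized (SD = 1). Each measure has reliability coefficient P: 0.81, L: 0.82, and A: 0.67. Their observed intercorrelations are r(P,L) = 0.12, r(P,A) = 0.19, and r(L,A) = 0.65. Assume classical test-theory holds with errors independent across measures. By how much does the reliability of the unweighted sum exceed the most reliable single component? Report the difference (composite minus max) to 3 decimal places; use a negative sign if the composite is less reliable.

Var(sum) = 3 + 1.92 = 4.92; true-score variance = 2.3 + 1.92 = 4.22; composite reliability = 0.8577.
Max component reliability = 0.8200.
Difference = 0.8577 − 0.8200 = 0.038.

0.038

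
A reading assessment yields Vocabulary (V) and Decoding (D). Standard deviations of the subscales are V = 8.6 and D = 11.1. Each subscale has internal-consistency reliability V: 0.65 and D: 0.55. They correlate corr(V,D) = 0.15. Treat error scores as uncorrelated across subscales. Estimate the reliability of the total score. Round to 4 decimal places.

0.6398

Var(V+D) = 8.6² + 11.1² + 2·[8.6·11.1·0.15] = 197.17 + 28.638 = 225.808.
With uncorrelated errors the cross-covariances are all true-score covariance, so they carry over unchanged; only the diagonal terms shrink to ρᵢσᵢ².
True-score variance = [8.6²·0.65 + 11.1²·0.55] + 28.638 = 115.84 + 28.638 = 144.477.
Reliability = 144.477 / 225.808 = 0.6398.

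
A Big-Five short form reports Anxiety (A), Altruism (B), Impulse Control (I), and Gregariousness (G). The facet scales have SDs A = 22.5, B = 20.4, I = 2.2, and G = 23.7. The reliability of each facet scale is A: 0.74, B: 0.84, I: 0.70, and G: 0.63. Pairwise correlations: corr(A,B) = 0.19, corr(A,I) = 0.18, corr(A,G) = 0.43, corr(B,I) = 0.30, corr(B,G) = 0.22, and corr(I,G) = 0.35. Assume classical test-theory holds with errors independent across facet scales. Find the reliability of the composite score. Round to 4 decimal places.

Var(A+B+I+G) = 22.5² + 20.4² + 2.2² + 23.7² + 2·[22.5·20.4·0.19 + 22.5·2.2·0.18 + 22.5·23.7·0.43 + 20.4·2.2·0.30 + 20.4·23.7·0.22 + 2.2·23.7·0.35] = 1488.94 + 926.992 = 2415.93.
With uncorrelated errors the cross-covariances are all true-score covariance, so they carry over unchanged; only the diagonal terms shrink to ρᵢσᵢ².
True-score variance = [22.5²·0.74 + 20.4²·0.84 + 2.2²·0.70 + 23.7²·0.63] + 926.992 = 1081.45 + 926.992 = 2008.44.
Reliability = 2008.44 / 2415.93 = 0.8313.

0.8313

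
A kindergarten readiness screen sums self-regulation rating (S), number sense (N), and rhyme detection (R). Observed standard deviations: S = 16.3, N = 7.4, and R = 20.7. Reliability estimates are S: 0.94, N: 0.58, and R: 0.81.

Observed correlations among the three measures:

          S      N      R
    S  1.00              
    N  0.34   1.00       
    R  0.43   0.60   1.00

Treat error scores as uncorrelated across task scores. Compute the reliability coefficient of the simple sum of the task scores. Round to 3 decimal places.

0.908

Var(S+N+R) = 16.3² + 7.4² + 20.7² + 2·[16.3·7.4·0.34 + 16.3·20.7·0.43 + 7.4·20.7·0.60] = 748.94 + 556.01 = 1304.95.
Under uncorrelated errors the observed covariances equal the true-score covariances, so only the own-variance terms attenuate.
True-score variance = [16.3²·0.94 + 7.4²·0.58 + 20.7²·0.81] + 556.01 = 628.586 + 556.01 = 1184.6.
Reliability = 1184.6 / 1304.95 = 0.908.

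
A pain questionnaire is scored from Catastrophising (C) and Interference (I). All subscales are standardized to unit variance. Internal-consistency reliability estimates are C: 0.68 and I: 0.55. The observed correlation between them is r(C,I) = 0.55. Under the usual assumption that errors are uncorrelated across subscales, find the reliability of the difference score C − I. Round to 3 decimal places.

Var(C−I) = 1 + 1 − 2·0.55 = 2 − 1.1 = 0.9.
Because errors are independent across components, Cov(Tᵢ,Tⱼ) = Cov(Xᵢ,Xⱼ); the off-diagonal part of the true-score variance is the same as above.
True-score variance = [0.68 + 0.55] − 1.1 = 1.23 − 1.1 = 0.13.
Reliability = 0.13 / 0.9 = 0.144.

0.144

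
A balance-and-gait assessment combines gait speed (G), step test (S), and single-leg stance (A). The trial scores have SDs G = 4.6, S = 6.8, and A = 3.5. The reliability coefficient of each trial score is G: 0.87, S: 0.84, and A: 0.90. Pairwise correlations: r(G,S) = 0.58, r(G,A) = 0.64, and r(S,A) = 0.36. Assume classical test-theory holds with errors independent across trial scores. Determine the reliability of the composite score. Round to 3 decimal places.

0.926

Var(G+S+A) = 4.6² + 6.8² + 3.5² + 2·[4.6·6.8·0.58 + 4.6·3.5·0.64 + 6.8·3.5·0.36] = 79.65 + 74.0288 = 153.679.
Because errors are independent across components, Cov(Tᵢ,Tⱼ) = Cov(Xᵢ,Xⱼ); the off-diagonal part of the true-score variance is the same as above.
True-score variance = [4.6²·0.87 + 6.8²·0.84 + 3.5²·0.90] + 74.0288 = 68.2758 + 74.0288 = 142.305.
Reliability = 142.305 / 153.679 = 0.926.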